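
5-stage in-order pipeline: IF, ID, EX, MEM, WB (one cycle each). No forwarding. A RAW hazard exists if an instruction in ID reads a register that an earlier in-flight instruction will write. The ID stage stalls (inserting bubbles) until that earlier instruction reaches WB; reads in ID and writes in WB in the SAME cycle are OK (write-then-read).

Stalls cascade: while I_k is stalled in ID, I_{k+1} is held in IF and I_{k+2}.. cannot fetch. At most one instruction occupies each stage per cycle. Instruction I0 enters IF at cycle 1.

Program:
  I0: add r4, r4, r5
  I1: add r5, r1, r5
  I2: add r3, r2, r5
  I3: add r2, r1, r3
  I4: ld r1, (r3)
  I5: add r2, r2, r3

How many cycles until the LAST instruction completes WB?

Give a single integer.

Answer: 15

Derivation:
I0 add r4 <- r4,r5: IF@1 ID@2 stall=0 (-) EX@3 MEM@4 WB@5
I1 add r5 <- r1,r5: IF@2 ID@3 stall=0 (-) EX@4 MEM@5 WB@6
I2 add r3 <- r2,r5: IF@3 ID@4 stall=2 (RAW on I1.r5 (WB@6)) EX@7 MEM@8 WB@9
I3 add r2 <- r1,r3: IF@4 ID@7 stall=2 (RAW on I2.r3 (WB@9)) EX@10 MEM@11 WB@12
I4 ld r1 <- r3: IF@7 ID@10 stall=0 (-) EX@11 MEM@12 WB@13
I5 add r2 <- r2,r3: IF@10 ID@11 stall=1 (RAW on I3.r2 (WB@12)) EX@13 MEM@14 WB@15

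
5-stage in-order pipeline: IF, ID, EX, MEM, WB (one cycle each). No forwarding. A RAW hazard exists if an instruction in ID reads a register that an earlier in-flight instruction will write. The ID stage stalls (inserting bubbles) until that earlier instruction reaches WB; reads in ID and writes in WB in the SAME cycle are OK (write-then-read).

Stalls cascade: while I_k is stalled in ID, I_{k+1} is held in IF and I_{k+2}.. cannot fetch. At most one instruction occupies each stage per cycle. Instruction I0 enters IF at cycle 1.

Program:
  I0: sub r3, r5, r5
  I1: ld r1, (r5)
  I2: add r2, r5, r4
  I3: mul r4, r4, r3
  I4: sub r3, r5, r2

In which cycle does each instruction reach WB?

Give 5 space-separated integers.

Answer: 5 6 7 8 10

Derivation:
I0 sub r3 <- r5,r5: IF@1 ID@2 stall=0 (-) EX@3 MEM@4 WB@5
I1 ld r1 <- r5: IF@2 ID@3 stall=0 (-) EX@4 MEM@5 WB@6
I2 add r2 <- r5,r4: IF@3 ID@4 stall=0 (-) EX@5 MEM@6 WB@7
I3 mul r4 <- r4,r3: IF@4 ID@5 stall=0 (-) EX@6 MEM@7 WB@8
I4 sub r3 <- r5,r2: IF@5 ID@6 stall=1 (RAW on I2.r2 (WB@7)) EX@8 MEM@9 WB@10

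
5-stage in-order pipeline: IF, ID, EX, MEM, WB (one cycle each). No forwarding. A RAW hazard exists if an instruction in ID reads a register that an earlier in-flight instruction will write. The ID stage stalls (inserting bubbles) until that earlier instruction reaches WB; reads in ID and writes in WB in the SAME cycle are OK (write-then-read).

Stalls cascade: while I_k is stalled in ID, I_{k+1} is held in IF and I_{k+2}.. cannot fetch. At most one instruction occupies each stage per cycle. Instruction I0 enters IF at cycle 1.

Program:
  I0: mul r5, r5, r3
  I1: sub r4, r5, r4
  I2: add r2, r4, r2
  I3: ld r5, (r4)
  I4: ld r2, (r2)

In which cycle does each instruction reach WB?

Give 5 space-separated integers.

I0 mul r5 <- r5,r3: IF@1 ID@2 stall=0 (-) EX@3 MEM@4 WB@5
I1 sub r4 <- r5,r4: IF@2 ID@3 stall=2 (RAW on I0.r5 (WB@5)) EX@6 MEM@7 WB@8
I2 add r2 <- r4,r2: IF@3 ID@6 stall=2 (RAW on I1.r4 (WB@8)) EX@9 MEM@10 WB@11
I3 ld r5 <- r4: IF@6 ID@9 stall=0 (-) EX@10 MEM@11 WB@12
I4 ld r2 <- r2: IF@9 ID@10 stall=1 (RAW on I2.r2 (WB@11)) EX@12 MEM@13 WB@14

Answer: 5 8 11 12 14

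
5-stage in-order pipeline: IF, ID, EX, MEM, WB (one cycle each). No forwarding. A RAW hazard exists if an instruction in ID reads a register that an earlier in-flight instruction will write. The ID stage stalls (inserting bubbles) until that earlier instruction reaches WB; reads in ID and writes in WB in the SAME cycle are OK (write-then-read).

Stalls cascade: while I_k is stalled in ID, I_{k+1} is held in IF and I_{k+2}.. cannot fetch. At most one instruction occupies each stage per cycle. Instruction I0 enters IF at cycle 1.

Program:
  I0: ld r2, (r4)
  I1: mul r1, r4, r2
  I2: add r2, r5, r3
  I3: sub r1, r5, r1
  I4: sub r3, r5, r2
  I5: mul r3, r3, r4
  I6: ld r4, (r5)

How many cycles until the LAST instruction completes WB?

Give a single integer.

I0 ld r2 <- r4: IF@1 ID@2 stall=0 (-) EX@3 MEM@4 WB@5
I1 mul r1 <- r4,r2: IF@2 ID@3 stall=2 (RAW on I0.r2 (WB@5)) EX@6 MEM@7 WB@8
I2 add r2 <- r5,r3: IF@3 ID@6 stall=0 (-) EX@7 MEM@8 WB@9
I3 sub r1 <- r5,r1: IF@6 ID@7 stall=1 (RAW on I1.r1 (WB@8)) EX@9 MEM@10 WB@11
I4 sub r3 <- r5,r2: IF@7 ID@9 stall=0 (-) EX@10 MEM@11 WB@12
I5 mul r3 <- r3,r4: IF@9 ID@10 stall=2 (RAW on I4.r3 (WB@12)) EX@13 MEM@14 WB@15
I6 ld r4 <- r5: IF@10 ID@13 stall=0 (-) EX@14 MEM@15 WB@16

Answer: 16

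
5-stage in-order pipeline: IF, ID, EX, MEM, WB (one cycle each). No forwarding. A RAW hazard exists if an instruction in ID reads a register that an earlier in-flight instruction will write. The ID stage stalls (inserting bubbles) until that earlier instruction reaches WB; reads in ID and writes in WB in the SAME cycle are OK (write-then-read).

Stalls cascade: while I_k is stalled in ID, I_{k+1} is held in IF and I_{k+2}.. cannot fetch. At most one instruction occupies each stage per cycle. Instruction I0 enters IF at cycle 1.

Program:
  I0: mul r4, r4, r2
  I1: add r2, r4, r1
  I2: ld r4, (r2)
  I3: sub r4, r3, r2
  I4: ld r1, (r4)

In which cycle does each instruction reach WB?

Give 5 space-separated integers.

Answer: 5 8 11 12 15

Derivation:
I0 mul r4 <- r4,r2: IF@1 ID@2 stall=0 (-) EX@3 MEM@4 WB@5
I1 add r2 <- r4,r1: IF@2 ID@3 stall=2 (RAW on I0.r4 (WB@5)) EX@6 MEM@7 WB@8
I2 ld r4 <- r2: IF@3 ID@6 stall=2 (RAW on I1.r2 (WB@8)) EX@9 MEM@10 WB@11
I3 sub r4 <- r3,r2: IF@6 ID@9 stall=0 (-) EX@10 MEM@11 WB@12
I4 ld r1 <- r4: IF@9 ID@10 stall=2 (RAW on I3.r4 (WB@12)) EX@13 MEM@14 WB@15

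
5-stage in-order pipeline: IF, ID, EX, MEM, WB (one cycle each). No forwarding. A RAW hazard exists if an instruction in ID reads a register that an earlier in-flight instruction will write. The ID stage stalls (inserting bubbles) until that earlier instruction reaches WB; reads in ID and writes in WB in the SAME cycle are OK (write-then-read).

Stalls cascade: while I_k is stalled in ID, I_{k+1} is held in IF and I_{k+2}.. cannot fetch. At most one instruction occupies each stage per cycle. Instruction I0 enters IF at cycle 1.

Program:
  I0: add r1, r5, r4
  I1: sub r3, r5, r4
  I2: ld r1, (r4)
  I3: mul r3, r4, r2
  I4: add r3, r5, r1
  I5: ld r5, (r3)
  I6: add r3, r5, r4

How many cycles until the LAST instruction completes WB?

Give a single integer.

Answer: 16

Derivation:
I0 add r1 <- r5,r4: IF@1 ID@2 stall=0 (-) EX@3 MEM@4 WB@5
I1 sub r3 <- r5,r4: IF@2 ID@3 stall=0 (-) EX@4 MEM@5 WB@6
I2 ld r1 <- r4: IF@3 ID@4 stall=0 (-) EX@5 MEM@6 WB@7
I3 mul r3 <- r4,r2: IF@4 ID@5 stall=0 (-) EX@6 MEM@7 WB@8
I4 add r3 <- r5,r1: IF@5 ID@6 stall=1 (RAW on I2.r1 (WB@7)) EX@8 MEM@9 WB@10
I5 ld r5 <- r3: IF@6 ID@8 stall=2 (RAW on I4.r3 (WB@10)) EX@11 MEM@12 WB@13
I6 add r3 <- r5,r4: IF@8 ID@11 stall=2 (RAW on I5.r5 (WB@13)) EX@14 MEM@15 WB@16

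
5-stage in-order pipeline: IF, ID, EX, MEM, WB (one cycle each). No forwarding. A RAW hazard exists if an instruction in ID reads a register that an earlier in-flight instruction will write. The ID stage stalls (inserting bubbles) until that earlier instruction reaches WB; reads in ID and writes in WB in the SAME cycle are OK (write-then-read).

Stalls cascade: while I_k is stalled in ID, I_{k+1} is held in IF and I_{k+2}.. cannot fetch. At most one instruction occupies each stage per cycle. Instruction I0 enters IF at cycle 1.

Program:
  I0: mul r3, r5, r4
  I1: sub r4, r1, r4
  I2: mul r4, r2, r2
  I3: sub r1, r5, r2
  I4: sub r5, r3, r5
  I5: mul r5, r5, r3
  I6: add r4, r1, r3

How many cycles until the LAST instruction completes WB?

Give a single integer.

I0 mul r3 <- r5,r4: IF@1 ID@2 stall=0 (-) EX@3 MEM@4 WB@5
I1 sub r4 <- r1,r4: IF@2 ID@3 stall=0 (-) EX@4 MEM@5 WB@6
I2 mul r4 <- r2,r2: IF@3 ID@4 stall=0 (-) EX@5 MEM@6 WB@7
I3 sub r1 <- r5,r2: IF@4 ID@5 stall=0 (-) EX@6 MEM@7 WB@8
I4 sub r5 <- r3,r5: IF@5 ID@6 stall=0 (-) EX@7 MEM@8 WB@9
I5 mul r5 <- r5,r3: IF@6 ID@7 stall=2 (RAW on I4.r5 (WB@9)) EX@10 MEM@11 WB@12
I6 add r4 <- r1,r3: IF@7 ID@10 stall=0 (-) EX@11 MEM@12 WB@13

Answer: 13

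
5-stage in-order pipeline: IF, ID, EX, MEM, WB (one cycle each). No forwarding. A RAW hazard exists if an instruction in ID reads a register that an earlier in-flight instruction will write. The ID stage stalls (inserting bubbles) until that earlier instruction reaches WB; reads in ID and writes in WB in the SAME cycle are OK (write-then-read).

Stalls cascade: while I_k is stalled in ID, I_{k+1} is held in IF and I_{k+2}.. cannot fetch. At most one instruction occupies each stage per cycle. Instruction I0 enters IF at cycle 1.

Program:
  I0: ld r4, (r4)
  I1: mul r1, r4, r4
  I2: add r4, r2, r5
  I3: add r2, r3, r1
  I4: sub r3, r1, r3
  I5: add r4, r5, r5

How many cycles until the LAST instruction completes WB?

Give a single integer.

Answer: 13

Derivation:
I0 ld r4 <- r4: IF@1 ID@2 stall=0 (-) EX@3 MEM@4 WB@5
I1 mul r1 <- r4,r4: IF@2 ID@3 stall=2 (RAW on I0.r4 (WB@5)) EX@6 MEM@7 WB@8
I2 add r4 <- r2,r5: IF@3 ID@6 stall=0 (-) EX@7 MEM@8 WB@9
I3 add r2 <- r3,r1: IF@6 ID@7 stall=1 (RAW on I1.r1 (WB@8)) EX@9 MEM@10 WB@11
I4 sub r3 <- r1,r3: IF@7 ID@9 stall=0 (-) EX@10 MEM@11 WB@12
I5 add r4 <- r5,r5: IF@9 ID@10 stall=0 (-) EX@11 MEM@12 WB@13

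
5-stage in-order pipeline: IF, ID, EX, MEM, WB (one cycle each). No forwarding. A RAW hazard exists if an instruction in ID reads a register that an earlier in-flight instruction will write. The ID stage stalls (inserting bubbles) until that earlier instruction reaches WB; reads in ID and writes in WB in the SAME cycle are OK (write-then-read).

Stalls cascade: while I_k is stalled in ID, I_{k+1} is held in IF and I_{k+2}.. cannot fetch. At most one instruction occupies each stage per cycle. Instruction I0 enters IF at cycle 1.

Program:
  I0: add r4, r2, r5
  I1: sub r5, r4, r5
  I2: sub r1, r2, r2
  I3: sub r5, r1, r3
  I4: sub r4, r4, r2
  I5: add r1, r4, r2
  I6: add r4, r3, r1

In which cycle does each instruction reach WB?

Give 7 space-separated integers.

Answer: 5 8 9 12 13 16 19

Derivation:
I0 add r4 <- r2,r5: IF@1 ID@2 stall=0 (-) EX@3 MEM@4 WB@5
I1 sub r5 <- r4,r5: IF@2 ID@3 stall=2 (RAW on I0.r4 (WB@5)) EX@6 MEM@7 WB@8
I2 sub r1 <- r2,r2: IF@3 ID@6 stall=0 (-) EX@7 MEM@8 WB@9
I3 sub r5 <- r1,r3: IF@6 ID@7 stall=2 (RAW on I2.r1 (WB@9)) EX@10 MEM@11 WB@12
I4 sub r4 <- r4,r2: IF@7 ID@10 stall=0 (-) EX@11 MEM@12 WB@13
I5 add r1 <- r4,r2: IF@10 ID@11 stall=2 (RAW on I4.r4 (WB@13)) EX@14 MEM@15 WB@16
I6 add r4 <- r3,r1: IF@11 ID@14 stall=2 (RAW on I5.r1 (WB@16)) EX@17 MEM@18 WB@19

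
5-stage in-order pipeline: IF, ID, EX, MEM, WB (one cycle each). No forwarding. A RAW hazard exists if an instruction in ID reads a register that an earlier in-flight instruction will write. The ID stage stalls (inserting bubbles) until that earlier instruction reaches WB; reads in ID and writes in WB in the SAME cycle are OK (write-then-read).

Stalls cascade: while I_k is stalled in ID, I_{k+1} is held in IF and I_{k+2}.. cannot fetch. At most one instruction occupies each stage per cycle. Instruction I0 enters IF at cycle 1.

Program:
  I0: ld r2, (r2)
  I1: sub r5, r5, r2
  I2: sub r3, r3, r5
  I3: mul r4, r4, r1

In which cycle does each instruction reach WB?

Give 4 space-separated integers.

I0 ld r2 <- r2: IF@1 ID@2 stall=0 (-) EX@3 MEM@4 WB@5
I1 sub r5 <- r5,r2: IF@2 ID@3 stall=2 (RAW on I0.r2 (WB@5)) EX@6 MEM@7 WB@8
I2 sub r3 <- r3,r5: IF@3 ID@6 stall=2 (RAW on I1.r5 (WB@8)) EX@9 MEM@10 WB@11
I3 mul r4 <- r4,r1: IF@6 ID@9 stall=0 (-) EX@10 MEM@11 WB@12

Answer: 5 8 11 12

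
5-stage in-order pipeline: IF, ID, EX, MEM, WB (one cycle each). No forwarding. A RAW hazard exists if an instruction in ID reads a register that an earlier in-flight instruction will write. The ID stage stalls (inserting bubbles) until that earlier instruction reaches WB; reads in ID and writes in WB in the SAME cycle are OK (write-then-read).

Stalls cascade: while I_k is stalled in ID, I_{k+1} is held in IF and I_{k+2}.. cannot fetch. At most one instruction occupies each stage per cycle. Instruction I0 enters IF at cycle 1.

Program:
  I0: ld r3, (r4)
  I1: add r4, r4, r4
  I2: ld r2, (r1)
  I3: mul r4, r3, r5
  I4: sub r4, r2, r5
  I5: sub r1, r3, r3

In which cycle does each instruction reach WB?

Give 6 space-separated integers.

I0 ld r3 <- r4: IF@1 ID@2 stall=0 (-) EX@3 MEM@4 WB@5
I1 add r4 <- r4,r4: IF@2 ID@3 stall=0 (-) EX@4 MEM@5 WB@6
I2 ld r2 <- r1: IF@3 ID@4 stall=0 (-) EX@5 MEM@6 WB@7
I3 mul r4 <- r3,r5: IF@4 ID@5 stall=0 (-) EX@6 MEM@7 WB@8
I4 sub r4 <- r2,r5: IF@5 ID@6 stall=1 (RAW on I2.r2 (WB@7)) EX@8 MEM@9 WB@10
I5 sub r1 <- r3,r3: IF@6 ID@8 stall=0 (-) EX@9 MEM@10 WB@11

Answer: 5 6 7 8 10 11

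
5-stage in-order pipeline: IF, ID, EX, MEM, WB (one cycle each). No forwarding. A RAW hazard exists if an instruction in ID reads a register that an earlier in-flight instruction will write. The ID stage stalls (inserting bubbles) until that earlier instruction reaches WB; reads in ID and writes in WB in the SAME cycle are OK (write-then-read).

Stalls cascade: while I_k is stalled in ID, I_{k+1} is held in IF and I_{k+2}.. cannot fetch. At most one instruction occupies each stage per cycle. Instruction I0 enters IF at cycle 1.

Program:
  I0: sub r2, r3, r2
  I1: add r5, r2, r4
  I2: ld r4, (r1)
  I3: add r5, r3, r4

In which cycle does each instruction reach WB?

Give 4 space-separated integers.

I0 sub r2 <- r3,r2: IF@1 ID@2 stall=0 (-) EX@3 MEM@4 WB@5
I1 add r5 <- r2,r4: IF@2 ID@3 stall=2 (RAW on I0.r2 (WB@5)) EX@6 MEM@7 WB@8
I2 ld r4 <- r1: IF@3 ID@6 stall=0 (-) EX@7 MEM@8 WB@9
I3 add r5 <- r3,r4: IF@6 ID@7 stall=2 (RAW on I2.r4 (WB@9)) EX@10 MEM@11 WB@12

Answer: 5 8 9 12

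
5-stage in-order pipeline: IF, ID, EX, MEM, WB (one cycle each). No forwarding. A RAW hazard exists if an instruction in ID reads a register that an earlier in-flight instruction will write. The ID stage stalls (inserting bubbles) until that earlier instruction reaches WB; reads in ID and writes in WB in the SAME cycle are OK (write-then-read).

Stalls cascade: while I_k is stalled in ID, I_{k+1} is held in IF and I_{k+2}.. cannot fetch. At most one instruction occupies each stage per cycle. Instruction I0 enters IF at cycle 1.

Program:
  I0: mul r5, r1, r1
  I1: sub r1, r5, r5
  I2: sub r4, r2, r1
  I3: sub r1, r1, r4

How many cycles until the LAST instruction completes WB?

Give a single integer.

Answer: 14

Derivation:
I0 mul r5 <- r1,r1: IF@1 ID@2 stall=0 (-) EX@3 MEM@4 WB@5
I1 sub r1 <- r5,r5: IF@2 ID@3 stall=2 (RAW on I0.r5 (WB@5)) EX@6 MEM@7 WB@8
I2 sub r4 <- r2,r1: IF@3 ID@6 stall=2 (RAW on I1.r1 (WB@8)) EX@9 MEM@10 WB@11
I3 sub r1 <- r1,r4: IF@6 ID@9 stall=2 (RAW on I2.r4 (WB@11)) EX@12 MEM@13 WB@14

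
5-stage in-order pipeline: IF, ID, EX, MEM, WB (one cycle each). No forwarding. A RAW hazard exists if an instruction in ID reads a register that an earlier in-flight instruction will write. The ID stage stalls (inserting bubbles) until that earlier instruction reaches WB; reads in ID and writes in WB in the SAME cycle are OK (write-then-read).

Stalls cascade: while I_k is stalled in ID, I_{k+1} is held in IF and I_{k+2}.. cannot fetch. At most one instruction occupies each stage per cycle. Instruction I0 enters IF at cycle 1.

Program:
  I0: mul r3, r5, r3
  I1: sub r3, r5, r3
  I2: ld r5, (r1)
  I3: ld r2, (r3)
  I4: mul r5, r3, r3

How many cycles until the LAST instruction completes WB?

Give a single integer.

Answer: 12

Derivation:
I0 mul r3 <- r5,r3: IF@1 ID@2 stall=0 (-) EX@3 MEM@4 WB@5
I1 sub r3 <- r5,r3: IF@2 ID@3 stall=2 (RAW on I0.r3 (WB@5)) EX@6 MEM@7 WB@8
I2 ld r5 <- r1: IF@3 ID@6 stall=0 (-) EX@7 MEM@8 WB@9
I3 ld r2 <- r3: IF@6 ID@7 stall=1 (RAW on I1.r3 (WB@8)) EX@9 MEM@10 WB@11
I4 mul r5 <- r3,r3: IF@7 ID@9 stall=0 (-) EX@10 MEM@11 WB@12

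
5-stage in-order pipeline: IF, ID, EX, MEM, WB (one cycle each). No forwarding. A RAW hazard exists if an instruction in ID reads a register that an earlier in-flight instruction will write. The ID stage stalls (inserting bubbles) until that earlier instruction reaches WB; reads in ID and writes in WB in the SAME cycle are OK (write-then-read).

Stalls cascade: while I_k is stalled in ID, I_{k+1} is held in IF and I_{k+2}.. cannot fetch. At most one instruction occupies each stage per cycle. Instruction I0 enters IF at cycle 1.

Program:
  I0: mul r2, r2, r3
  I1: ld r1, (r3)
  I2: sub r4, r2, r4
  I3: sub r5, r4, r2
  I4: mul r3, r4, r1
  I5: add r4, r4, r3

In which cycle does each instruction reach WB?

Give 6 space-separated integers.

I0 mul r2 <- r2,r3: IF@1 ID@2 stall=0 (-) EX@3 MEM@4 WB@5
I1 ld r1 <- r3: IF@2 ID@3 stall=0 (-) EX@4 MEM@5 WB@6
I2 sub r4 <- r2,r4: IF@3 ID@4 stall=1 (RAW on I0.r2 (WB@5)) EX@6 MEM@7 WB@8
I3 sub r5 <- r4,r2: IF@4 ID@6 stall=2 (RAW on I2.r4 (WB@8)) EX@9 MEM@10 WB@11
I4 mul r3 <- r4,r1: IF@6 ID@9 stall=0 (-) EX@10 MEM@11 WB@12
I5 add r4 <- r4,r3: IF@9 ID@10 stall=2 (RAW on I4.r3 (WB@12)) EX@13 MEM@14 WB@15

Answer: 5 6 8 11 12 15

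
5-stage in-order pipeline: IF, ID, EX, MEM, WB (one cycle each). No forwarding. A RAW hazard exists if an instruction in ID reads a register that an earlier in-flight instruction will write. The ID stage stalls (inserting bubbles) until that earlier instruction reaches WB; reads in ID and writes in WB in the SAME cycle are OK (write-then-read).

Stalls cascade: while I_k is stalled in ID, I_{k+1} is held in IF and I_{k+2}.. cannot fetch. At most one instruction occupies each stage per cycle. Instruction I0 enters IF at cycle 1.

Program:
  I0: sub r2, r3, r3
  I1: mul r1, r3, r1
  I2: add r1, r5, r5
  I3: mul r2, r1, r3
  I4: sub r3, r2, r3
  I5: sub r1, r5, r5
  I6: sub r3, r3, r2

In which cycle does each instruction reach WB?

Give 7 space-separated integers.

I0 sub r2 <- r3,r3: IF@1 ID@2 stall=0 (-) EX@3 MEM@4 WB@5
I1 mul r1 <- r3,r1: IF@2 ID@3 stall=0 (-) EX@4 MEM@5 WB@6
I2 add r1 <- r5,r5: IF@3 ID@4 stall=0 (-) EX@5 MEM@6 WB@7
I3 mul r2 <- r1,r3: IF@4 ID@5 stall=2 (RAW on I2.r1 (WB@7)) EX@8 MEM@9 WB@10
I4 sub r3 <- r2,r3: IF@5 ID@8 stall=2 (RAW on I3.r2 (WB@10)) EX@11 MEM@12 WB@13
I5 sub r1 <- r5,r5: IF@8 ID@11 stall=0 (-) EX@12 MEM@13 WB@14
I6 sub r3 <- r3,r2: IF@11 ID@12 stall=1 (RAW on I4.r3 (WB@13)) EX@14 MEM@15 WB@16

Answer: 5 6 7 10 13 14 16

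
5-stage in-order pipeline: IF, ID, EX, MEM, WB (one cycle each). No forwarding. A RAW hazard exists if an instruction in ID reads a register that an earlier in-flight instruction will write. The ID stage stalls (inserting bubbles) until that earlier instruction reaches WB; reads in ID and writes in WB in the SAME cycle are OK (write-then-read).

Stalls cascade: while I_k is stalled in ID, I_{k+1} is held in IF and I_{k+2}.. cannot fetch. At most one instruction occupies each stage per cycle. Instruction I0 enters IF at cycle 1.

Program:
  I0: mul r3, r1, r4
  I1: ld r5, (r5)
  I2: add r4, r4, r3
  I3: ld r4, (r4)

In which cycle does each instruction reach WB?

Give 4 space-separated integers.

I0 mul r3 <- r1,r4: IF@1 ID@2 stall=0 (-) EX@3 MEM@4 WB@5
I1 ld r5 <- r5: IF@2 ID@3 stall=0 (-) EX@4 MEM@5 WB@6
I2 add r4 <- r4,r3: IF@3 ID@4 stall=1 (RAW on I0.r3 (WB@5)) EX@6 MEM@7 WB@8
I3 ld r4 <- r4: IF@4 ID@6 stall=2 (RAW on I2.r4 (WB@8)) EX@9 MEM@10 WB@11

Answer: 5 6 8 11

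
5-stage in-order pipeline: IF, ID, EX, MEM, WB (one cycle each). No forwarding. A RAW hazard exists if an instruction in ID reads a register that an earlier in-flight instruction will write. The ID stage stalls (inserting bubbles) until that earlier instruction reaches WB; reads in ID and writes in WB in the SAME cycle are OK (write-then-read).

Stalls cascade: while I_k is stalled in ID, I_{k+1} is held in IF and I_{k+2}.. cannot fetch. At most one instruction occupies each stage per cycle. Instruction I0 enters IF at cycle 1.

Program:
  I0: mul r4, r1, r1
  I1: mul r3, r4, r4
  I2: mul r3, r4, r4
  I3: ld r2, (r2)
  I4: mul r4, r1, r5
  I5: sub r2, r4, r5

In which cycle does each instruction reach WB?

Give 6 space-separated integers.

I0 mul r4 <- r1,r1: IF@1 ID@2 stall=0 (-) EX@3 MEM@4 WB@5
I1 mul r3 <- r4,r4: IF@2 ID@3 stall=2 (RAW on I0.r4 (WB@5)) EX@6 MEM@7 WB@8
I2 mul r3 <- r4,r4: IF@3 ID@6 stall=0 (-) EX@7 MEM@8 WB@9
I3 ld r2 <- r2: IF@6 ID@7 stall=0 (-) EX@8 MEM@9 WB@10
I4 mul r4 <- r1,r5: IF@7 ID@8 stall=0 (-) EX@9 MEM@10 WB@11
I5 sub r2 <- r4,r5: IF@8 ID@9 stall=2 (RAW on I4.r4 (WB@11)) EX@12 MEM@13 WB@14

Answer: 5 8 9 10 11 14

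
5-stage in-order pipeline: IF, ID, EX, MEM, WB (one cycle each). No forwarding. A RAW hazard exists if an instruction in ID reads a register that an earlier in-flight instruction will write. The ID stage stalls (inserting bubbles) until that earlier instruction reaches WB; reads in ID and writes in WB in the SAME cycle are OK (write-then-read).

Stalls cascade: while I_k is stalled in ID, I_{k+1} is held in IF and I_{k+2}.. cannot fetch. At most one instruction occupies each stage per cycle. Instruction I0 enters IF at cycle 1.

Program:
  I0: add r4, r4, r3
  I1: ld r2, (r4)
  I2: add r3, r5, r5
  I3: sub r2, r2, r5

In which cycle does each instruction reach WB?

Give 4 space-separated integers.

Answer: 5 8 9 11

Derivation:
I0 add r4 <- r4,r3: IF@1 ID@2 stall=0 (-) EX@3 MEM@4 WB@5
I1 ld r2 <- r4: IF@2 ID@3 stall=2 (RAW on I0.r4 (WB@5)) EX@6 MEM@7 WB@8
I2 add r3 <- r5,r5: IF@3 ID@6 stall=0 (-) EX@7 MEM@8 WB@9
I3 sub r2 <- r2,r5: IF@6 ID@7 stall=1 (RAW on I1.r2 (WB@8)) EX@9 MEM@10 WB@11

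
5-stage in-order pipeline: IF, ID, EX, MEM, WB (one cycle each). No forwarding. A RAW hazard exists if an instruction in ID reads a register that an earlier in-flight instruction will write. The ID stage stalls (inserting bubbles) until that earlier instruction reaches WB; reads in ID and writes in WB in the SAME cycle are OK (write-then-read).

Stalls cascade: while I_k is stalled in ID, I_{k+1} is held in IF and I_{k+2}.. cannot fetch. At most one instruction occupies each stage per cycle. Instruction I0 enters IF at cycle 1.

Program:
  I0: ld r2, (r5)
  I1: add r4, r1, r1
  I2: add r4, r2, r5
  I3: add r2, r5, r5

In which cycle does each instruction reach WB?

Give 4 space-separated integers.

Answer: 5 6 8 9

Derivation:
I0 ld r2 <- r5: IF@1 ID@2 stall=0 (-) EX@3 MEM@4 WB@5
I1 add r4 <- r1,r1: IF@2 ID@3 stall=0 (-) EX@4 MEM@5 WB@6
I2 add r4 <- r2,r5: IF@3 ID@4 stall=1 (RAW on I0.r2 (WB@5)) EX@6 MEM@7 WB@8
I3 add r2 <- r5,r5: IF@4 ID@6 stall=0 (-) EX@7 MEM@8 WB@9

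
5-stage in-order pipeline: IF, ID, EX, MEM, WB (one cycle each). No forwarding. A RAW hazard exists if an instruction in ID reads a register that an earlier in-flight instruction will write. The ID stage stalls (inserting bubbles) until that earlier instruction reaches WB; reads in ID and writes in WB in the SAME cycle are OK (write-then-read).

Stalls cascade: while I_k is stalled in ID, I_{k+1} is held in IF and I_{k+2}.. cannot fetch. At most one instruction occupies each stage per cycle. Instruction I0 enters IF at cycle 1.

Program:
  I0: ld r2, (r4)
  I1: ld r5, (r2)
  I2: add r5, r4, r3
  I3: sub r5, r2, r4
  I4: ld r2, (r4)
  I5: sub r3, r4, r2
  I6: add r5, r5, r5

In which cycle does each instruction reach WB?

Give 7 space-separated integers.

I0 ld r2 <- r4: IF@1 ID@2 stall=0 (-) EX@3 MEM@4 WB@5
I1 ld r5 <- r2: IF@2 ID@3 stall=2 (RAW on I0.r2 (WB@5)) EX@6 MEM@7 WB@8
I2 add r5 <- r4,r3: IF@3 ID@6 stall=0 (-) EX@7 MEM@8 WB@9
I3 sub r5 <- r2,r4: IF@6 ID@7 stall=0 (-) EX@8 MEM@9 WB@10
I4 ld r2 <- r4: IF@7 ID@8 stall=0 (-) EX@9 MEM@10 WB@11
I5 sub r3 <- r4,r2: IF@8 ID@9 stall=2 (RAW on I4.r2 (WB@11)) EX@12 MEM@13 WB@14
I6 add r5 <- r5,r5: IF@9 ID@12 stall=0 (-) EX@13 MEM@14 WB@15

Answer: 5 8 9 10 11 14 15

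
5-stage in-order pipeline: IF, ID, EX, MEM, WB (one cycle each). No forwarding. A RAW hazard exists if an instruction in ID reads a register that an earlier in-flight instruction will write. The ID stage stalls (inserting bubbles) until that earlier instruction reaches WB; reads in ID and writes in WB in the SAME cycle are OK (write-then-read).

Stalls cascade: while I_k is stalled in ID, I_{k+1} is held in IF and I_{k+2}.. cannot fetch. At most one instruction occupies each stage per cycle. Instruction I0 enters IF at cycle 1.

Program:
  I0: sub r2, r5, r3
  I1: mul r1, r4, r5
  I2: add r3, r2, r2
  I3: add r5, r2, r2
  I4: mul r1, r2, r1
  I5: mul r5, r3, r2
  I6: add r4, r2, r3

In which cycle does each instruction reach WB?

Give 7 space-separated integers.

Answer: 5 6 8 9 10 11 12

Derivation:
I0 sub r2 <- r5,r3: IF@1 ID@2 stall=0 (-) EX@3 MEM@4 WB@5
I1 mul r1 <- r4,r5: IF@2 ID@3 stall=0 (-) EX@4 MEM@5 WB@6
I2 add r3 <- r2,r2: IF@3 ID@4 stall=1 (RAW on I0.r2 (WB@5)) EX@6 MEM@7 WB@8
I3 add r5 <- r2,r2: IF@4 ID@6 stall=0 (-) EX@7 MEM@8 WB@9
I4 mul r1 <- r2,r1: IF@6 ID@7 stall=0 (-) EX@8 MEM@9 WB@10
I5 mul r5 <- r3,r2: IF@7 ID@8 stall=0 (-) EX@9 MEM@10 WB@11
I6 add r4 <- r2,r3: IF@8 ID@9 stall=0 (-) EX@10 MEM@11 WB@12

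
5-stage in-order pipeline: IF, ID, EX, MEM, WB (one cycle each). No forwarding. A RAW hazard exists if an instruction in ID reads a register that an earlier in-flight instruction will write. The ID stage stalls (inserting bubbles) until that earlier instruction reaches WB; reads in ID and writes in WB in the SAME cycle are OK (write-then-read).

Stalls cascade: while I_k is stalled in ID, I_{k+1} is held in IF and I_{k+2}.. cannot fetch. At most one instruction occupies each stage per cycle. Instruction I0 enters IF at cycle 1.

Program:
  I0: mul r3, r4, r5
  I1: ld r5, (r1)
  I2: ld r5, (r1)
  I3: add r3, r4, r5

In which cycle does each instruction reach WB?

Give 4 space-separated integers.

Answer: 5 6 7 10

Derivation:
I0 mul r3 <- r4,r5: IF@1 ID@2 stall=0 (-) EX@3 MEM@4 WB@5
I1 ld r5 <- r1: IF@2 ID@3 stall=0 (-) EX@4 MEM@5 WB@6
I2 ld r5 <- r1: IF@3 ID@4 stall=0 (-) EX@5 MEM@6 WB@7
I3 add r3 <- r4,r5: IF@4 ID@5 stall=2 (RAW on I2.r5 (WB@7)) EX@8 MEM@9 WB@10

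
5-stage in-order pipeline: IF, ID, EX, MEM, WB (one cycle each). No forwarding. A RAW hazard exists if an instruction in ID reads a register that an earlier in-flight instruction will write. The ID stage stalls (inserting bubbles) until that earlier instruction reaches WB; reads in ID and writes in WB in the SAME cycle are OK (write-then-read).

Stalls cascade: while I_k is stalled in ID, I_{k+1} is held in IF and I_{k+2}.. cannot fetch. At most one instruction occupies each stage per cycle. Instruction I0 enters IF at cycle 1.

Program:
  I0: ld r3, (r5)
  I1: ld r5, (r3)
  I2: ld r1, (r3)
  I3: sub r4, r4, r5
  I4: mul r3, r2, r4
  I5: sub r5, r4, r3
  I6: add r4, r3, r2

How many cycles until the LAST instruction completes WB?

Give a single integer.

I0 ld r3 <- r5: IF@1 ID@2 stall=0 (-) EX@3 MEM@4 WB@5
I1 ld r5 <- r3: IF@2 ID@3 stall=2 (RAW on I0.r3 (WB@5)) EX@6 MEM@7 WB@8
I2 ld r1 <- r3: IF@3 ID@6 stall=0 (-) EX@7 MEM@8 WB@9
I3 sub r4 <- r4,r5: IF@6 ID@7 stall=1 (RAW on I1.r5 (WB@8)) EX@9 MEM@10 WB@11
I4 mul r3 <- r2,r4: IF@7 ID@9 stall=2 (RAW on I3.r4 (WB@11)) EX@12 MEM@13 WB@14
I5 sub r5 <- r4,r3: IF@9 ID@12 stall=2 (RAW on I4.r3 (WB@14)) EX@15 MEM@16 WB@17
I6 add r4 <- r3,r2: IF@12 ID@15 stall=0 (-) EX@16 MEM@17 WB@18

Answer: 18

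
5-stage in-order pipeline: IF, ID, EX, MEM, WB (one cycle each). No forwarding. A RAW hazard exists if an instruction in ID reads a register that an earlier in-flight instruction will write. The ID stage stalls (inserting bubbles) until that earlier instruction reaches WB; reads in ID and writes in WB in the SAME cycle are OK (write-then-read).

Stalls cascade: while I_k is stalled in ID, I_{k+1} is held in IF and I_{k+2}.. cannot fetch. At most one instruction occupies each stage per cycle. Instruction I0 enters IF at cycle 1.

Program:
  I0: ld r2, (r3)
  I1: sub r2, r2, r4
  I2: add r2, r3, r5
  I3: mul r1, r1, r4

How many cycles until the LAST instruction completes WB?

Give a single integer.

Answer: 10

Derivation:
I0 ld r2 <- r3: IF@1 ID@2 stall=0 (-) EX@3 MEM@4 WB@5
I1 sub r2 <- r2,r4: IF@2 ID@3 stall=2 (RAW on I0.r2 (WB@5)) EX@6 MEM@7 WB@8
I2 add r2 <- r3,r5: IF@3 ID@6 stall=0 (-) EX@7 MEM@8 WB@9
I3 mul r1 <- r1,r4: IF@6 ID@7 stall=0 (-) EX@8 MEM@9 WB@10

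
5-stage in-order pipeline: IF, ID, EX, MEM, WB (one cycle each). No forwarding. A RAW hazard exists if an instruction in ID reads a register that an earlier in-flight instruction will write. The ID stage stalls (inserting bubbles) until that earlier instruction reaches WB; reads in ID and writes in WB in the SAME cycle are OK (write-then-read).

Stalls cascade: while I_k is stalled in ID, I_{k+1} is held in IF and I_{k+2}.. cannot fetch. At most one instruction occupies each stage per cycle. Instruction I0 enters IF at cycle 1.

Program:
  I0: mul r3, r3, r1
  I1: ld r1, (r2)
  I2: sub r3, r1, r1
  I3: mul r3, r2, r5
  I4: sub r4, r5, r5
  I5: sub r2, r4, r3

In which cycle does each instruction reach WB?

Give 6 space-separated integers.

I0 mul r3 <- r3,r1: IF@1 ID@2 stall=0 (-) EX@3 MEM@4 WB@5
I1 ld r1 <- r2: IF@2 ID@3 stall=0 (-) EX@4 MEM@5 WB@6
I2 sub r3 <- r1,r1: IF@3 ID@4 stall=2 (RAW on I1.r1 (WB@6)) EX@7 MEM@8 WB@9
I3 mul r3 <- r2,r5: IF@4 ID@7 stall=0 (-) EX@8 MEM@9 WB@10
I4 sub r4 <- r5,r5: IF@7 ID@8 stall=0 (-) EX@9 MEM@10 WB@11
I5 sub r2 <- r4,r3: IF@8 ID@9 stall=2 (RAW on I4.r4 (WB@11)) EX@12 MEM@13 WB@14

Answer: 5 6 9 10 11 14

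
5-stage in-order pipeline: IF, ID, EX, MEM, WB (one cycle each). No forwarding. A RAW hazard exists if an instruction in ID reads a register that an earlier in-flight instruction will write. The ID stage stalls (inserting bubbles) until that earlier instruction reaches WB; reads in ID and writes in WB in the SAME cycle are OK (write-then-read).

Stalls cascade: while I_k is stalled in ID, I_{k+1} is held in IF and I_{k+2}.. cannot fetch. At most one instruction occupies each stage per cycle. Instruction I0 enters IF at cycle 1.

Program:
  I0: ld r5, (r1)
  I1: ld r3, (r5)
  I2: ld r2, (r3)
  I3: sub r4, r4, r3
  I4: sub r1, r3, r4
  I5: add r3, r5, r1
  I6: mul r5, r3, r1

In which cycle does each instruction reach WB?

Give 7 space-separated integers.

Answer: 5 8 11 12 15 18 21

Derivation:
I0 ld r5 <- r1: IF@1 ID@2 stall=0 (-) EX@3 MEM@4 WB@5
I1 ld r3 <- r5: IF@2 ID@3 stall=2 (RAW on I0.r5 (WB@5)) EX@6 MEM@7 WB@8
I2 ld r2 <- r3: IF@3 ID@6 stall=2 (RAW on I1.r3 (WB@8)) EX@9 MEM@10 WB@11
I3 sub r4 <- r4,r3: IF@6 ID@9 stall=0 (-) EX@10 MEM@11 WB@12
I4 sub r1 <- r3,r4: IF@9 ID@10 stall=2 (RAW on I3.r4 (WB@12)) EX@13 MEM@14 WB@15
I5 add r3 <- r5,r1: IF@10 ID@13 stall=2 (RAW on I4.r1 (WB@15)) EX@16 MEM@17 WB@18
I6 mul r5 <- r3,r1: IF@13 ID@16 stall=2 (RAW on I5.r3 (WB@18)) EX@19 MEM@20 WB@21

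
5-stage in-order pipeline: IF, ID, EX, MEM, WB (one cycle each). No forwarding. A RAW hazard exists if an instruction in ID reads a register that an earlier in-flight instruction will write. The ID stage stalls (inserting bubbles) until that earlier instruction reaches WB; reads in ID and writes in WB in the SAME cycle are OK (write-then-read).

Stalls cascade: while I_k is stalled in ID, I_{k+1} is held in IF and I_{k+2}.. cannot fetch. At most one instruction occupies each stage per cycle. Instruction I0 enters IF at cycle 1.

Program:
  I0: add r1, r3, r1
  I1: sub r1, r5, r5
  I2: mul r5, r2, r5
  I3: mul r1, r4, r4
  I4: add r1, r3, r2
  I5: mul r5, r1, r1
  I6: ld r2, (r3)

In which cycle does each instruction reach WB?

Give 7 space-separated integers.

I0 add r1 <- r3,r1: IF@1 ID@2 stall=0 (-) EX@3 MEM@4 WB@5
I1 sub r1 <- r5,r5: IF@2 ID@3 stall=0 (-) EX@4 MEM@5 WB@6
I2 mul r5 <- r2,r5: IF@3 ID@4 stall=0 (-) EX@5 MEM@6 WB@7
I3 mul r1 <- r4,r4: IF@4 ID@5 stall=0 (-) EX@6 MEM@7 WB@8
I4 add r1 <- r3,r2: IF@5 ID@6 stall=0 (-) EX@7 MEM@8 WB@9
I5 mul r5 <- r1,r1: IF@6 ID@7 stall=2 (RAW on I4.r1 (WB@9)) EX@10 MEM@11 WB@12
I6 ld r2 <- r3: IF@7 ID@10 stall=0 (-) EX@11 MEM@12 WB@13

Answer: 5 6 7 8 9 12 13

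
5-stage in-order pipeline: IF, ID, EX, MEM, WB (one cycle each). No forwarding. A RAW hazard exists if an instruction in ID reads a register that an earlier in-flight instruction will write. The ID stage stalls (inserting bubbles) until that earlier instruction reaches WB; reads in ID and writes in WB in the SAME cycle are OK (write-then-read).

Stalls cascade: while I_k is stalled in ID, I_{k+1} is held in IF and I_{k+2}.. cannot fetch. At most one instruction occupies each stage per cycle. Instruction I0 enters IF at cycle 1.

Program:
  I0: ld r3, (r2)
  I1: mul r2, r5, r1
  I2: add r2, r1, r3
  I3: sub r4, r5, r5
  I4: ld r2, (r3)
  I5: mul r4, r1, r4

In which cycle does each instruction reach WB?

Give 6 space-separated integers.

Answer: 5 6 8 9 10 12

Derivation:
I0 ld r3 <- r2: IF@1 ID@2 stall=0 (-) EX@3 MEM@4 WB@5
I1 mul r2 <- r5,r1: IF@2 ID@3 stall=0 (-) EX@4 MEM@5 WB@6
I2 add r2 <- r1,r3: IF@3 ID@4 stall=1 (RAW on I0.r3 (WB@5)) EX@6 MEM@7 WB@8
I3 sub r4 <- r5,r5: IF@4 ID@6 stall=0 (-) EX@7 MEM@8 WB@9
I4 ld r2 <- r3: IF@6 ID@7 stall=0 (-) EX@8 MEM@9 WB@10
I5 mul r4 <- r1,r4: IF@7 ID@8 stall=1 (RAW on I3.r4 (WB@9)) EX@10 MEM@11 WB@12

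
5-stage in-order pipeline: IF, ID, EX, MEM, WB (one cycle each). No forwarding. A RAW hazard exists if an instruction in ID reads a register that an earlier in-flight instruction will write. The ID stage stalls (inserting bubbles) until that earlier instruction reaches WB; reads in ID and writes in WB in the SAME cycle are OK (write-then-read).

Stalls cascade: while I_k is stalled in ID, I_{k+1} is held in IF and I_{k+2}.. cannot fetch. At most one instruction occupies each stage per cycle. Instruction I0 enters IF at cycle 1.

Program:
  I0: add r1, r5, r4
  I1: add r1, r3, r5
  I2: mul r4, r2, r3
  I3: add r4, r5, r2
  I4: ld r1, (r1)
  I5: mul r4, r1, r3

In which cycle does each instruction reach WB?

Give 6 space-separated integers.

Answer: 5 6 7 8 9 12

Derivation:
I0 add r1 <- r5,r4: IF@1 ID@2 stall=0 (-) EX@3 MEM@4 WB@5
I1 add r1 <- r3,r5: IF@2 ID@3 stall=0 (-) EX@4 MEM@5 WB@6
I2 mul r4 <- r2,r3: IF@3 ID@4 stall=0 (-) EX@5 MEM@6 WB@7
I3 add r4 <- r5,r2: IF@4 ID@5 stall=0 (-) EX@6 MEM@7 WB@8
I4 ld r1 <- r1: IF@5 ID@6 stall=0 (-) EX@7 MEM@8 WB@9
I5 mul r4 <- r1,r3: IF@6 ID@7 stall=2 (RAW on I4.r1 (WB@9)) EX@10 MEM@11 WB@12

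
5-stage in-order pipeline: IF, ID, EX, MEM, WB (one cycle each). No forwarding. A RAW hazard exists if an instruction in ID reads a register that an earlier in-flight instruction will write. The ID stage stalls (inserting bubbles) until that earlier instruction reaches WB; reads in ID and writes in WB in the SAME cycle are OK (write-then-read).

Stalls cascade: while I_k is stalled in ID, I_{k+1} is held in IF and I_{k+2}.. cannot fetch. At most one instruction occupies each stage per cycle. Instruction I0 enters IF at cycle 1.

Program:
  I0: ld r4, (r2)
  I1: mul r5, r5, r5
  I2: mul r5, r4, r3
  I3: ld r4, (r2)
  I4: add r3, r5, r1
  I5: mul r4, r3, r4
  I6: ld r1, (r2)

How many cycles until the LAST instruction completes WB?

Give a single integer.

Answer: 15

Derivation:
I0 ld r4 <- r2: IF@1 ID@2 stall=0 (-) EX@3 MEM@4 WB@5
I1 mul r5 <- r5,r5: IF@2 ID@3 stall=0 (-) EX@4 MEM@5 WB@6
I2 mul r5 <- r4,r3: IF@3 ID@4 stall=1 (RAW on I0.r4 (WB@5)) EX@6 MEM@7 WB@8
I3 ld r4 <- r2: IF@4 ID@6 stall=0 (-) EX@7 MEM@8 WB@9
I4 add r3 <- r5,r1: IF@6 ID@7 stall=1 (RAW on I2.r5 (WB@8)) EX@9 MEM@10 WB@11
I5 mul r4 <- r3,r4: IF@7 ID@9 stall=2 (RAW on I4.r3 (WB@11)) EX@12 MEM@13 WB@14
I6 ld r1 <- r2: IF@9 ID@12 stall=0 (-) EX@13 MEM@14 WB@15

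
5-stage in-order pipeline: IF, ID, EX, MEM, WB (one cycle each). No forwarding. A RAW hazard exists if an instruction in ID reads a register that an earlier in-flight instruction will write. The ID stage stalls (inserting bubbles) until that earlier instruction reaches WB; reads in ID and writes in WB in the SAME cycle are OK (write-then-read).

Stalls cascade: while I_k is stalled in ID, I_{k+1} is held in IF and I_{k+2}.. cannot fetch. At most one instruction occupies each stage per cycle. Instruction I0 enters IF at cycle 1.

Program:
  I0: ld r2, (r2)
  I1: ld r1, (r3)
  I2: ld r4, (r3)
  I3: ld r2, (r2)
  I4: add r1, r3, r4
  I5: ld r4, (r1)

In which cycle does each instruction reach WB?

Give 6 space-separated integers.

I0 ld r2 <- r2: IF@1 ID@2 stall=0 (-) EX@3 MEM@4 WB@5
I1 ld r1 <- r3: IF@2 ID@3 stall=0 (-) EX@4 MEM@5 WB@6
I2 ld r4 <- r3: IF@3 ID@4 stall=0 (-) EX@5 MEM@6 WB@7
I3 ld r2 <- r2: IF@4 ID@5 stall=0 (-) EX@6 MEM@7 WB@8
I4 add r1 <- r3,r4: IF@5 ID@6 stall=1 (RAW on I2.r4 (WB@7)) EX@8 MEM@9 WB@10
I5 ld r4 <- r1: IF@6 ID@8 stall=2 (RAW on I4.r1 (WB@10)) EX@11 MEM@12 WB@13

Answer: 5 6 7 8 10 13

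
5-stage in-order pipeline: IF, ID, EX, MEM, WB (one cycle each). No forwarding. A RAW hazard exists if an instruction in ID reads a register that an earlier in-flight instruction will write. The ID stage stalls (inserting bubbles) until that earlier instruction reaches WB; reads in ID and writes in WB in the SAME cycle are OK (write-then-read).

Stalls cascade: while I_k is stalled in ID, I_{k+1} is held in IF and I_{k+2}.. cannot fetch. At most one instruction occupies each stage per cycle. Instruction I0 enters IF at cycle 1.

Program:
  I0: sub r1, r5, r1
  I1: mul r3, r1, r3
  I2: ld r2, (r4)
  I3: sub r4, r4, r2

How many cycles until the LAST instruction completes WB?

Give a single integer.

I0 sub r1 <- r5,r1: IF@1 ID@2 stall=0 (-) EX@3 MEM@4 WB@5
I1 mul r3 <- r1,r3: IF@2 ID@3 stall=2 (RAW on I0.r1 (WB@5)) EX@6 MEM@7 WB@8
I2 ld r2 <- r4: IF@3 ID@6 stall=0 (-) EX@7 MEM@8 WB@9
I3 sub r4 <- r4,r2: IF@6 ID@7 stall=2 (RAW on I2.r2 (WB@9)) EX@10 MEM@11 WB@12

Answer: 12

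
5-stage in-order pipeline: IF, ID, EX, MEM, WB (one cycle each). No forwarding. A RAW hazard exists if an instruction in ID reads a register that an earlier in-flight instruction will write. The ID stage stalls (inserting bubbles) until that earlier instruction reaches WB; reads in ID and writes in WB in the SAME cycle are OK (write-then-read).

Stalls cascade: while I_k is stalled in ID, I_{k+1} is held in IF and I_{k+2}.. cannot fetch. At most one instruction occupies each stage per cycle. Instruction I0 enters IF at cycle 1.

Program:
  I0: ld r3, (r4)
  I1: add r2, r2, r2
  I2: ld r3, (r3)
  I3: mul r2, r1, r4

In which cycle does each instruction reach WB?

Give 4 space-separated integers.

I0 ld r3 <- r4: IF@1 ID@2 stall=0 (-) EX@3 MEM@4 WB@5
I1 add r2 <- r2,r2: IF@2 ID@3 stall=0 (-) EX@4 MEM@5 WB@6
I2 ld r3 <- r3: IF@3 ID@4 stall=1 (RAW on I0.r3 (WB@5)) EX@6 MEM@7 WB@8
I3 mul r2 <- r1,r4: IF@4 ID@6 stall=0 (-) EX@7 MEM@8 WB@9

Answer: 5 6 8 9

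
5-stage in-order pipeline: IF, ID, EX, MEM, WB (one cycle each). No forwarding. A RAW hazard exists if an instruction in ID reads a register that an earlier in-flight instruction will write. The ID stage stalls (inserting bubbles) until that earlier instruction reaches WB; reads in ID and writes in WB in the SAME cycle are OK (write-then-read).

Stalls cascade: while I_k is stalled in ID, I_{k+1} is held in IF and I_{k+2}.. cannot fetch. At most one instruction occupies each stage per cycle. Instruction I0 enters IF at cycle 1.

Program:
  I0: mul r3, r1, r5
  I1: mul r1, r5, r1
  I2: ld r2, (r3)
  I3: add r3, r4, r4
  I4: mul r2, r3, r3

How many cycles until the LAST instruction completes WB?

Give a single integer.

Answer: 12

Derivation:
I0 mul r3 <- r1,r5: IF@1 ID@2 stall=0 (-) EX@3 MEM@4 WB@5
I1 mul r1 <- r5,r1: IF@2 ID@3 stall=0 (-) EX@4 MEM@5 WB@6
I2 ld r2 <- r3: IF@3 ID@4 stall=1 (RAW on I0.r3 (WB@5)) EX@6 MEM@7 WB@8
I3 add r3 <- r4,r4: IF@4 ID@6 stall=0 (-) EX@7 MEM@8 WB@9
I4 mul r2 <- r3,r3: IF@6 ID@7 stall=2 (RAW on I3.r3 (WB@9)) EX@10 MEM@11 WB@12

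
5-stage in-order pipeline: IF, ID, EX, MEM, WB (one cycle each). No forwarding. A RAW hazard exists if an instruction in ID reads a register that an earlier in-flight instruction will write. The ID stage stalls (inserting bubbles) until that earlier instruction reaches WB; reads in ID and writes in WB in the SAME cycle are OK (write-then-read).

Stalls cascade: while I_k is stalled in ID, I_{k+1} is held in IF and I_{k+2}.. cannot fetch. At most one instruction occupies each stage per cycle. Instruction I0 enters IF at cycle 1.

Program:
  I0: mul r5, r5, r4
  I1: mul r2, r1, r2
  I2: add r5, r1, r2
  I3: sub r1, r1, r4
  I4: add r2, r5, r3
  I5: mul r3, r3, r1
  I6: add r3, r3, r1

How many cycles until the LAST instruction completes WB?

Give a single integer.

I0 mul r5 <- r5,r4: IF@1 ID@2 stall=0 (-) EX@3 MEM@4 WB@5
I1 mul r2 <- r1,r2: IF@2 ID@3 stall=0 (-) EX@4 MEM@5 WB@6
I2 add r5 <- r1,r2: IF@3 ID@4 stall=2 (RAW on I1.r2 (WB@6)) EX@7 MEM@8 WB@9
I3 sub r1 <- r1,r4: IF@4 ID@7 stall=0 (-) EX@8 MEM@9 WB@10
I4 add r2 <- r5,r3: IF@7 ID@8 stall=1 (RAW on I2.r5 (WB@9)) EX@10 MEM@11 WB@12
I5 mul r3 <- r3,r1: IF@8 ID@10 stall=0 (-) EX@11 MEM@12 WB@13
I6 add r3 <- r3,r1: IF@10 ID@11 stall=2 (RAW on I5.r3 (WB@13)) EX@14 MEM@15 WB@16

Answer: 16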